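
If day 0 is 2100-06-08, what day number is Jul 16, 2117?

6247

Jun 8, 2100 → Jun 8, 2101: 365 days.
Jun 8, 2101 → Jun 8, 2102: 365 days.
Jun 8, 2102 → Jun 8, 2103: 365 days.
Jun 8, 2103 → Jun 8, 2104: 366 days (Feb 29, 2104 is in that span).
Jun 8, 2104 → Jun 8, 2105: 365 days.
Jun 8, 2105 → Jun 8, 2106: 365 days.
Jun 8, 2106 → Jun 8, 2107: 365 days.
Jun 8, 2107 → Jun 8, 2108: 366 days (Feb 29, 2108 is in that span).
Jun 8, 2108 → Jun 8, 2109: 365 days.
Jun 8, 2109 → Jun 8, 2110: 365 days.
Jun 8, 2110 → Jun 8, 2111: 365 days.
Jun 8, 2111 → Jun 8, 2112: 366 days (Feb 29, 2112 is in that span).
Jun 8, 2112 → Jun 8, 2113: 365 days.
Jun 8, 2113 → Jun 8, 2114: 365 days.
Jun 8, 2114 → Jun 8, 2115: 365 days.
Jun 8, 2115 → Jun 8, 2116: 366 days (Feb 29, 2116 is in that span).
Jun 8, 2116 → Jun 8, 2117: 365 days.
Jun 8, 2117 → Jul 8, 2117: 30 days (June has 30).
Jul 8, 2117 → Jul 16, 2117: 8 days.
Total: 6247 days.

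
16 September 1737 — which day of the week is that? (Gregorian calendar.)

Doomsday rule: the anchor day for the 1700s is Sunday. For year 37: 37÷12 = 3 r 1, and 1÷4 = 0, so 3+1+0 = 4.
Sunday + 4 ≡ Thursday — that's 1737's doomsday.
In September the doomsday date is Sep 5.
Sep 16 is 11 days after Sep 5; 11 mod 7 = 4, so Thursday + 4 = Monday.

Monday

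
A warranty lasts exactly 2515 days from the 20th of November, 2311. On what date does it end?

October 9, 2318

+366 (one year; includes Feb 29, 2312) → Nov 20, 2312 (2149 left).
+365 (one year) → Nov 20, 2313 (1784 left).
+365 (one year) → Nov 20, 2314 (1419 left).
+365 (one year) → Nov 20, 2315 (1054 left).
+366 (one year; includes Feb 29, 2316) → Nov 20, 2316 (688 left).
+365 (one year) → Nov 20, 2317 (323 left).
Nov has 30 days: +11 → Dec 1, 2317 (312 left).
Dec has 31 days: +31 → Jan 1, 2318 (281 left).
Jan has 31 days: +31 → Feb 1, 2318 (250 left).
Feb has 28 days: +28 → Mar 1, 2318 (222 left).
Mar has 31 days: +31 → Apr 1, 2318 (191 left).
Apr has 30 days: +30 → May 1, 2318 (161 left).
May has 31 days: +31 → Jun 1, 2318 (130 left).
Jun has 30 days: +30 → Jul 1, 2318 (100 left).
Jul has 31 days: +31 → Aug 1, 2318 (69 left).
Aug has 31 days: +31 → Sep 1, 2318 (38 left).
Sep has 30 days: +30 → Oct 1, 2318 (8 left).
+8 → Oct 9, 2318.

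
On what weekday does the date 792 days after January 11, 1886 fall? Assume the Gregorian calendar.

Tuesday

First find the weekday of Jan 11, 1886. Doomsday rule: the anchor day for the 1800s is Friday. For year 86: 86÷12 = 7 r 2, and 2÷4 = 0, so 7+2+0 = 9.
Friday + 9 ≡ Sunday — that's 1886's doomsday.
In January the doomsday date is Jan 3 (1886 is not a leap year).
Jan 11 is 8 days after Jan 3; 8 mod 7 = 1, so Sunday + 1 = Monday.
792 mod 7 = 1, so 792 days after a Monday is Monday + 1 = Tuesday.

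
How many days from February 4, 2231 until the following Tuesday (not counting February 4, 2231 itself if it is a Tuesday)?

4

Feb 4, 2231 is a Friday.
From Friday to the next Tuesday is 4 days.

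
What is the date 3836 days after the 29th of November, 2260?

June 1, 2271

+365 (one year) → Nov 29, 2261 (3471 left).
+365 (one year) → Nov 29, 2262 (3106 left).
+365 (one year) → Nov 29, 2263 (2741 left).
+366 (one year; includes Feb 29, 2264) → Nov 29, 2264 (2375 left).
+365 (one year) → Nov 29, 2265 (2010 left).
+365 (one year) → Nov 29, 2266 (1645 left).
+365 (one year) → Nov 29, 2267 (1280 left).
+366 (one year; includes Feb 29, 2268) → Nov 29, 2268 (914 left).
+365 (one year) → Nov 29, 2269 (549 left).
+365 (one year) → Nov 29, 2270 (184 left).
Nov has 30 days: +2 → Dec 1, 2270 (182 left).
Dec has 31 days: +31 → Jan 1, 2271 (151 left).
Jan has 31 days: +31 → Feb 1, 2271 (120 left).
Feb has 28 days: +28 → Mar 1, 2271 (92 left).
Mar has 31 days: +31 → Apr 1, 2271 (61 left).
Apr has 30 days: +30 → May 1, 2271 (31 left).
May has 31 days: +31 → Jun 1, 2271 (0 left).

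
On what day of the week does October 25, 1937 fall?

Monday

January 1, 1937 is a Friday.
Jan 1, 1937 → Feb 1, 1937: 31 days (January has 31).
Feb 1, 1937 → Mar 1, 1937: 28 days (February has 28).
Mar 1, 1937 → Apr 1, 1937: 31 days (March has 31).
Apr 1, 1937 → May 1, 1937: 30 days (April has 30).
May 1, 1937 → Jun 1, 1937: 31 days (May has 31).
Jun 1, 1937 → Jul 1, 1937: 30 days (June has 30).
Jul 1, 1937 → Aug 1, 1937: 31 days (July has 31).
Aug 1, 1937 → Sep 1, 1937: 31 days (August has 31).
Sep 1, 1937 → Oct 1, 1937: 30 days (September has 30).
Oct 1, 1937 → Oct 25, 1937: 24 days.
Total: 297 days.
297 mod 7 = 3, so Friday + 3 = Monday.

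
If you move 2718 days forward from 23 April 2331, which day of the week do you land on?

First find the weekday of Apr 23, 2331. Doomsday rule: the anchor day for the 2300s is Wednesday. For year 31: 31÷12 = 2 r 7, and 7÷4 = 1, so 2+7+1 = 10.
Wednesday + 10 ≡ Saturday — that's 2331's doomsday.
In April the doomsday date is Apr 4.
Apr 23 is 19 days after Apr 4; 19 mod 7 = 5, so Saturday + 5 = Thursday.
2718 mod 7 = 2, so 2718 days after a Thursday is Thursday + 2 = Saturday.

Saturday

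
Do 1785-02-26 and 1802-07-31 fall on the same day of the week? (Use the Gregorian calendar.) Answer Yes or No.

Yes

From Feb 26, 1785 to Jul 31, 1802 is 6363 days.
6363 mod 7 = 0, so they are the same weekday.
(Feb 26, 1785 is a Saturday; Jul 31, 1802 is a Saturday.)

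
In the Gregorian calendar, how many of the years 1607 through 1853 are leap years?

60

Multiples of 4 in [1607,1853]: 62.
Of those, multiples of 100: 2 (not leap unless ÷400).
Multiples of 400: 0.
Leap years = 62 − 2 + 0 = 60.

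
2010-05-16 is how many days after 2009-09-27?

Sep 27, 2009 → Oct 27, 2009: 30 days (September has 30).
Oct 27, 2009 → Nov 27, 2009: 31 days (October has 31).
Nov 27, 2009 → Dec 27, 2009: 30 days (November has 30).
Dec 27, 2009 → Jan 27, 2010: 31 days (December has 31).
Jan 27, 2010 → Feb 27, 2010: 31 days (January has 31).
Feb 27, 2010 → Mar 27, 2010: 28 days (February has 28).
Mar 27, 2010 → Apr 27, 2010: 31 days (March has 31).
Apr 27, 2010 → May 16, 2010: 19 days.
Total: 231 days.

231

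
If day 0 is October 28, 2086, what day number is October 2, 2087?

Oct 28, 2086 → Nov 28, 2086: 31 days (October has 31).
Nov 28, 2086 → Dec 28, 2086: 30 days (November has 30).
Dec 28, 2086 → Jan 28, 2087: 31 days (December has 31).
Jan 28, 2087 → Feb 28, 2087: 31 days (January has 31).
Feb 28, 2087 → Mar 28, 2087: 28 days (February has 28).
Mar 28, 2087 → Apr 28, 2087: 31 days (March has 31).
Apr 28, 2087 → May 28, 2087: 30 days (April has 30).
May 28, 2087 → Jun 28, 2087: 31 days (May has 31).
Jun 28, 2087 → Jul 28, 2087: 30 days (June has 30).
Jul 28, 2087 → Aug 28, 2087: 31 days (July has 31).
Aug 28, 2087 → Sep 28, 2087: 31 days (August has 31).
Sep 28, 2087 → Oct 2, 2087: 4 days.
Total: 339 days.

339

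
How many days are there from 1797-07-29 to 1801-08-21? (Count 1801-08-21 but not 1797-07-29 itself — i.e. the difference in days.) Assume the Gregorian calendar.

1483

Jul 29, 1797 → Jul 29, 1798: 365 days.
Jul 29, 1798 → Jul 29, 1799: 365 days.
Jul 29, 1799 → Jul 29, 1800: 365 days.
Jul 29, 1800 → Aug 29, 1800: 31 days (July has 31).
Aug 29, 1800 → Sep 29, 1800: 31 days (August has 31).
Sep 29, 1800 → Oct 29, 1800: 30 days (September has 30).
Oct 29, 1800 → Nov 29, 1800: 31 days (October has 31).
Nov 29, 1800 → Dec 29, 1800: 30 days (November has 30).
Dec 29, 1800 → Jan 29, 1801: 31 days (December has 31).
Jan 29, 1801 → Feb 28, 1801: 30 days (January has 31).
Feb 28, 1801 → Mar 28, 1801: 28 days (February has 28).
Mar 28, 1801 → Apr 28, 1801: 31 days (March has 31).
Apr 28, 1801 → May 28, 1801: 30 days (April has 30).
May 28, 1801 → Jun 28, 1801: 31 days (May has 31).
Jun 28, 1801 → Jul 28, 1801: 30 days (June has 30).
Jul 28, 1801 → Aug 21, 1801: 24 days.
Total: 1483 days.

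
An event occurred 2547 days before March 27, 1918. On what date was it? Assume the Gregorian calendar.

−365 (one year) → Mar 27, 1917 (2182 left).
−365 (one year) → Mar 27, 1916 (1817 left).
−366 (one year; includes Feb 29, 1916) → Mar 27, 1915 (1451 left).
−365 (one year) → Mar 27, 1914 (1086 left).
−365 (one year) → Mar 27, 1913 (721 left).
−365 (one year) → Mar 27, 1912 (356 left).
−27 → Feb 29, 1912 (end of Feb, 29 days; 329 left).
−29 → Jan 31, 1912 (end of Jan, 31 days; 300 left).
−31 → Dec 31, 1911 (end of Dec, 31 days; 269 left).
−31 → Nov 30, 1911 (end of Nov, 30 days; 238 left).
−30 → Oct 31, 1911 (end of Oct, 31 days; 208 left).
−31 → Sep 30, 1911 (end of Sep, 30 days; 177 left).
−30 → Aug 31, 1911 (end of Aug, 31 days; 147 left).
−31 → Jul 31, 1911 (end of Jul, 31 days; 116 left).
−31 → Jun 30, 1911 (end of Jun, 30 days; 85 left).
−30 → May 31, 1911 (end of May, 31 days; 55 left).
−31 → Apr 30, 1911 (end of Apr, 30 days; 24 left).
−24 → Apr 6, 1911.

April 6, 1911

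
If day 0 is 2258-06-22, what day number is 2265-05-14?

2518

Jun 22, 2258 → Jun 22, 2259: 365 days.
Jun 22, 2259 → Jun 22, 2260: 366 days (Feb 29, 2260 is in that span).
Jun 22, 2260 → Jun 22, 2261: 365 days.
Jun 22, 2261 → Jun 22, 2262: 365 days.
Jun 22, 2262 → Jun 22, 2263: 365 days.
Jun 22, 2263 → Jun 22, 2264: 366 days (Feb 29, 2264 is in that span).
Jun 22, 2264 → Jul 22, 2264: 30 days (June has 30).
Jul 22, 2264 → Aug 22, 2264: 31 days (July has 31).
Aug 22, 2264 → Sep 22, 2264: 31 days (August has 31).
Sep 22, 2264 → Oct 22, 2264: 30 days (September has 30).
Oct 22, 2264 → Nov 22, 2264: 31 days (October has 31).
Nov 22, 2264 → Dec 22, 2264: 30 days (November has 30).
Dec 22, 2264 → Jan 22, 2265: 31 days (December has 31).
Jan 22, 2265 → Feb 22, 2265: 31 days (January has 31).
Feb 22, 2265 → Mar 22, 2265: 28 days (February has 28).
Mar 22, 2265 → Apr 22, 2265: 31 days (March has 31).
Apr 22, 2265 → May 14, 2265: 22 days.
Total: 2518 days.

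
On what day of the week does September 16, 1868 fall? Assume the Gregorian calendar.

Wednesday

Doomsday rule: the anchor day for the 1800s is Friday. For year 68: 68÷12 = 5 r 8, and 8÷4 = 2, so 5+8+2 = 15.
Friday + 15 ≡ Saturday — that's 1868's doomsday.
In September the doomsday date is Sep 5.
Sep 16 is 11 days after Sep 5; 11 mod 7 = 4, so Saturday + 4 = Wednesday.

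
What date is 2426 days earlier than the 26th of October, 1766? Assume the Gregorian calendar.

−365 (one year) → Oct 26, 1765 (2061 left).
−365 (one year) → Oct 26, 1764 (1696 left).
−366 (one year; includes Feb 29, 1764) → Oct 26, 1763 (1330 left).
−365 (one year) → Oct 26, 1762 (965 left).
−365 (one year) → Oct 26, 1761 (600 left).
−365 (one year) → Oct 26, 1760 (235 left).
−26 → Sep 30, 1760 (end of Sep, 30 days; 209 left).
−30 → Aug 31, 1760 (end of Aug, 31 days; 179 left).
−31 → Jul 31, 1760 (end of Jul, 31 days; 148 left).
−31 → Jun 30, 1760 (end of Jun, 30 days; 117 left).
−30 → May 31, 1760 (end of May, 31 days; 87 left).
−31 → Apr 30, 1760 (end of Apr, 30 days; 56 left).
−30 → Mar 31, 1760 (end of Mar, 31 days; 26 left).
−26 → Mar 5, 1760.

March 5, 1760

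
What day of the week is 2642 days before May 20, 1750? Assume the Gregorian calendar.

Sunday

First find the weekday of May 20, 1750. Doomsday rule: the anchor day for the 1700s is Sunday. For year 50: 50÷12 = 4 r 2, and 2÷4 = 0, so 4+2+0 = 6.
Sunday + 6 ≡ Saturday — that's 1750's doomsday.
In May the doomsday date is May 9.
May 20 is 11 days after May 9; 11 mod 7 = 4, so Saturday + 4 = Wednesday.
2642 mod 7 = 3, so 2642 days before a Wednesday is Wednesday − 3 = Sunday.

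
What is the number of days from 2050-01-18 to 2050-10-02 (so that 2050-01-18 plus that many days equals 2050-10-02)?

257

Jan 18, 2050 → Feb 18, 2050: 31 days (January has 31).
Feb 18, 2050 → Mar 18, 2050: 28 days (February has 28).
Mar 18, 2050 → Apr 18, 2050: 31 days (March has 31).
Apr 18, 2050 → May 18, 2050: 30 days (April has 30).
May 18, 2050 → Jun 18, 2050: 31 days (May has 31).
Jun 18, 2050 → Jul 18, 2050: 30 days (June has 30).
Jul 18, 2050 → Aug 18, 2050: 31 days (July has 31).
Aug 18, 2050 → Sep 18, 2050: 31 days (August has 31).
Sep 18, 2050 → Oct 2, 2050: 14 days.
Total: 257 days.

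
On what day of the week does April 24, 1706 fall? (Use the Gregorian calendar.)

Saturday

Doomsday rule: the anchor day for the 1700s is Sunday. For year 06: 6÷12 = 0 r 6, and 6÷4 = 1, so 0+6+1 = 7.
Sunday + 7 ≡ Sunday — that's 1706's doomsday.
In April the doomsday date is Apr 4.
Apr 24 is 20 days after Apr 4; 20 mod 7 = 6, so Sunday + 6 = Saturday.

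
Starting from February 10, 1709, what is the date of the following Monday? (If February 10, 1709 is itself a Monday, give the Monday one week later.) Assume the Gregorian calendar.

Feb 10, 1709 is a Sunday.
From Sunday to the next Monday is 1 day.
Feb 10, 1709 + 1 = Feb 11, 1709.

February 11, 1709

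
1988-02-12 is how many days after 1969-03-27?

Mar 27, 1969 → Mar 27, 1970: 365 days.
Mar 27, 1970 → Mar 27, 1971: 365 days.
Mar 27, 1971 → Mar 27, 1972: 366 days (Feb 29, 1972 is in that span).
Mar 27, 1972 → Mar 27, 1973: 365 days.
Mar 27, 1973 → Mar 27, 1974: 365 days.
Mar 27, 1974 → Mar 27, 1975: 365 days.
Mar 27, 1975 → Mar 27, 1976: 366 days (Feb 29, 1976 is in that span).
Mar 27, 1976 → Mar 27, 1977: 365 days.
Mar 27, 1977 → Mar 27, 1978: 365 days.
Mar 27, 1978 → Mar 27, 1979: 365 days.
Mar 27, 1979 → Mar 27, 1980: 366 days (Feb 29, 1980 is in that span).
Mar 27, 1980 → Mar 27, 1981: 365 days.
Mar 27, 1981 → Mar 27, 1982: 365 days.
Mar 27, 1982 → Mar 27, 1983: 365 days.
Mar 27, 1983 → Mar 27, 1984: 366 days (Feb 29, 1984 is in that span).
Mar 27, 1984 → Mar 27, 1985: 365 days.
Mar 27, 1985 → Mar 27, 1986: 365 days.
Mar 27, 1986 → Mar 27, 1987: 365 days.
Mar 27, 1987 → Apr 27, 1987: 31 days (March has 31).
Apr 27, 1987 → May 27, 1987: 30 days (April has 30).
May 27, 1987 → Jun 27, 1987: 31 days (May has 31).
Jun 27, 1987 → Jul 27, 1987: 30 days (June has 30).
Jul 27, 1987 → Aug 27, 1987: 31 days (July has 31).
Aug 27, 1987 → Sep 27, 1987: 31 days (August has 31).
Sep 27, 1987 → Oct 27, 1987: 30 days (September has 30).
Oct 27, 1987 → Nov 27, 1987: 31 days (October has 31).
Nov 27, 1987 → Dec 27, 1987: 30 days (November has 30).
Dec 27, 1987 → Jan 27, 1988: 31 days (December has 31).
Jan 27, 1988 → Feb 12, 1988: 16 days.
Total: 6896 days.

6896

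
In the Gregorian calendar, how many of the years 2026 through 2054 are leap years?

Multiples of 4 in [2026,2054]: 7.
Of those, multiples of 100: 0 (not leap unless ÷400).
Multiples of 400: 0.
Leap years = 7 − 0 + 0 = 7.

7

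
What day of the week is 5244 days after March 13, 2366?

Monday

First find the weekday of Mar 13, 2366. Doomsday rule: the anchor day for the 2300s is Wednesday. For year 66: 66÷12 = 5 r 6, and 6÷4 = 1, so 5+6+1 = 12.
Wednesday + 12 ≡ Monday — that's 2366's doomsday.
In March the doomsday date is Mar 14.
Mar 13 is 1 day before Mar 14; 1 mod 7 = 1, so Monday − 1 = Sunday.
5244 mod 7 = 1, so 5244 days after a Sunday is Sunday + 1 = Monday.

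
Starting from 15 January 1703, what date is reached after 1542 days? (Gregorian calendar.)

+365 (one year) → Jan 15, 1704 (1177 left).
+366 (one year; includes Feb 29, 1704) → Jan 15, 1705 (811 left).
+365 (one year) → Jan 15, 1706 (446 left).
+365 (one year) → Jan 15, 1707 (81 left).
Jan has 31 days: +17 → Feb 1, 1707 (64 left).
Feb has 28 days: +28 → Mar 1, 1707 (36 left).
Mar has 31 days: +31 → Apr 1, 1707 (5 left).
+5 → Apr 6, 1707.

April 6, 1707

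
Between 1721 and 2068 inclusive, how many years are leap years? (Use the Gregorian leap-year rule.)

85

Multiples of 4 in [1721,2068]: 87.
Of those, multiples of 100: 3 (not leap unless ÷400).
Multiples of 400: 1.
Leap years = 87 − 3 + 1 = 85.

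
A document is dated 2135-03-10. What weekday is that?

Thursday

Doomsday rule: the anchor day for the 2100s is Sunday. For year 35: 35÷12 = 2 r 11, and 11÷4 = 2, so 2+11+2 = 15.
Sunday + 15 ≡ Monday — that's 2135's doomsday.
In March the doomsday date is Mar 14.
Mar 10 is 4 days before Mar 14; 4 mod 7 = 4, so Monday − 4 = Thursday.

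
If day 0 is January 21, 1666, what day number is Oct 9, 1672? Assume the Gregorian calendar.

Jan 21, 1666 → Jan 21, 1667: 365 days.
Jan 21, 1667 → Jan 21, 1668: 365 days.
Jan 21, 1668 → Jan 21, 1669: 366 days (Feb 29, 1668 is in that span).
Jan 21, 1669 → Jan 21, 1670: 365 days.
Jan 21, 1670 → Jan 21, 1671: 365 days.
Jan 21, 1671 → Jan 21, 1672: 365 days.
Jan 21, 1672 → Feb 21, 1672: 31 days (January has 31).
Feb 21, 1672 → Mar 21, 1672: 29 days (February has 29).
Mar 21, 1672 → Apr 21, 1672: 31 days (March has 31).
Apr 21, 1672 → May 21, 1672: 30 days (April has 30).
May 21, 1672 → Jun 21, 1672: 31 days (May has 31).
Jun 21, 1672 → Jul 21, 1672: 30 days (June has 30).
Jul 21, 1672 → Aug 21, 1672: 31 days (July has 31).
Aug 21, 1672 → Sep 21, 1672: 31 days (August has 31).
Sep 21, 1672 → Oct 9, 1672: 18 days.
Total: 2453 days.

2453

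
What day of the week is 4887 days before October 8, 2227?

Oct 8, 2227 is a Monday.
4887 mod 7 = 1, so 4887 days before a Monday is Monday − 1 = Sunday.

Sunday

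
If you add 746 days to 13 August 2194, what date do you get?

+365 (one year) → Aug 13, 2195 (381 left).
Aug has 31 days: +19 → Sep 1, 2195 (362 left).
Sep has 30 days: +30 → Oct 1, 2195 (332 left).
Oct has 31 days: +31 → Nov 1, 2195 (301 left).
Nov has 30 days: +30 → Dec 1, 2195 (271 left).
Dec has 31 days: +31 → Jan 1, 2196 (240 left).
Jan has 31 days: +31 → Feb 1, 2196 (209 left).
Feb has 29 days: +29 → Mar 1, 2196 (180 left).
Mar has 31 days: +31 → Apr 1, 2196 (149 left).
Apr has 30 days: +30 → May 1, 2196 (119 left).
May has 31 days: +31 → Jun 1, 2196 (88 left).
Jun has 30 days: +30 → Jul 1, 2196 (58 left).
Jul has 31 days: +31 → Aug 1, 2196 (27 left).
+27 → Aug 28, 2196.

August 28, 2196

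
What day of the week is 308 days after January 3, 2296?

Friday

Jan 3, 2296 is a Friday.
308 mod 7 = 0, so 308 days after a Friday is Friday + 0 = Friday.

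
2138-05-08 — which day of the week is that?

Thursday

Doomsday rule: the anchor day for the 2100s is Sunday. For year 38: 38÷12 = 3 r 2, and 2÷4 = 0, so 3+2+0 = 5.
Sunday + 5 ≡ Friday — that's 2138's doomsday.
In May the doomsday date is May 9.
May 8 is 1 day before May 9; 1 mod 7 = 1, so Friday − 1 = Thursday.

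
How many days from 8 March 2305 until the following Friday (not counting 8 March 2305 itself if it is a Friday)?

2

Mar 8, 2305 is a Wednesday.
From Wednesday to the next Friday is 2 days.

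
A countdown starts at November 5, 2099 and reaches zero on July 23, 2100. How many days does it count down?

Nov 5, 2099 → Dec 5, 2099: 30 days (November has 30).
Dec 5, 2099 → Jan 5, 2100: 31 days (December has 31).
Jan 5, 2100 → Feb 5, 2100: 31 days (January has 31).
Feb 5, 2100 → Mar 5, 2100: 28 days (February has 28).
Mar 5, 2100 → Apr 5, 2100: 31 days (March has 31).
Apr 5, 2100 → May 5, 2100: 30 days (April has 30).
May 5, 2100 → Jun 5, 2100: 31 days (May has 31).
Jun 5, 2100 → Jul 5, 2100: 30 days (June has 30).
Jul 5, 2100 → Jul 23, 2100: 18 days.
Total: 260 days.

260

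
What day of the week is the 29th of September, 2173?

Wednesday

Doomsday rule: the anchor day for the 2100s is Sunday. For year 73: 73÷12 = 6 r 1, and 1÷4 = 0, so 6+1+0 = 7.
Sunday + 7 ≡ Sunday — that's 2173's doomsday.
In September the doomsday date is Sep 5.
Sep 29 is 24 days after Sep 5; 24 mod 7 = 3, so Sunday + 3 = Wednesday.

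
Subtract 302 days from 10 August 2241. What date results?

October 12, 2240

−10 → Jul 31, 2241 (end of Jul, 31 days; 292 left).
−31 → Jun 30, 2241 (end of Jun, 30 days; 261 left).
−30 → May 31, 2241 (end of May, 31 days; 231 left).
−31 → Apr 30, 2241 (end of Apr, 30 days; 200 left).
−30 → Mar 31, 2241 (end of Mar, 31 days; 170 left).
−31 → Feb 28, 2241 (end of Feb, 28 days; 139 left).
−28 → Jan 31, 2241 (end of Jan, 31 days; 111 left).
−31 → Dec 31, 2240 (end of Dec, 31 days; 80 left).
−31 → Nov 30, 2240 (end of Nov, 30 days; 49 left).
−30 → Oct 31, 2240 (end of Oct, 31 days; 19 left).
−19 → Oct 12, 2240.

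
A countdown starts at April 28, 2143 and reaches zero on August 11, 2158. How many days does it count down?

Apr 28, 2143 → Apr 28, 2144: 366 days (Feb 29, 2144 is in that span).
Apr 28, 2144 → Apr 28, 2145: 365 days.
Apr 28, 2145 → Apr 28, 2146: 365 days.
Apr 28, 2146 → Apr 28, 2147: 365 days.
Apr 28, 2147 → Apr 28, 2148: 366 days (Feb 29, 2148 is in that span).
Apr 28, 2148 → Apr 28, 2149: 365 days.
Apr 28, 2149 → Apr 28, 2150: 365 days.
Apr 28, 2150 → Apr 28, 2151: 365 days.
Apr 28, 2151 → Apr 28, 2152: 366 days (Feb 29, 2152 is in that span).
Apr 28, 2152 → Apr 28, 2153: 365 days.
Apr 28, 2153 → Apr 28, 2154: 365 days.
Apr 28, 2154 → Apr 28, 2155: 365 days.
Apr 28, 2155 → Apr 28, 2156: 366 days (Feb 29, 2156 is in that span).
Apr 28, 2156 → Apr 28, 2157: 365 days.
Apr 28, 2157 → Apr 28, 2158: 365 days.
Apr 28, 2158 → May 28, 2158: 30 days (April has 30).
May 28, 2158 → Jun 28, 2158: 31 days (May has 31).
Jun 28, 2158 → Jul 28, 2158: 30 days (June has 30).
Jul 28, 2158 → Aug 11, 2158: 14 days.
Total: 5584 days.

5584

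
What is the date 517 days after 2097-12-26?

May 27, 2099

+365 (one year) → Dec 26, 2098 (152 left).
Dec has 31 days: +6 → Jan 1, 2099 (146 left).
Jan has 31 days: +31 → Feb 1, 2099 (115 left).
Feb has 28 days: +28 → Mar 1, 2099 (87 left).
Mar has 31 days: +31 → Apr 1, 2099 (56 left).
Apr has 30 days: +30 → May 1, 2099 (26 left).
+26 → May 27, 2099.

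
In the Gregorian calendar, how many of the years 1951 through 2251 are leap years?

73

Multiples of 4 in [1951,2251]: 75.
Of those, multiples of 100: 3 (not leap unless ÷400).
Multiples of 400: 1.
Leap years = 75 − 3 + 1 = 73.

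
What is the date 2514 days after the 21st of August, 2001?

+365 (one year) → Aug 21, 2002 (2149 left).
+365 (one year) → Aug 21, 2003 (1784 left).
+366 (one year; includes Feb 29, 2004) → Aug 21, 2004 (1418 left).
+365 (one year) → Aug 21, 2005 (1053 left).
+365 (one year) → Aug 21, 2006 (688 left).
+365 (one year) → Aug 21, 2007 (323 left).
Aug has 31 days: +11 → Sep 1, 2007 (312 left).
Sep has 30 days: +30 → Oct 1, 2007 (282 left).
Oct has 31 days: +31 → Nov 1, 2007 (251 left).
Nov has 30 days: +30 → Dec 1, 2007 (221 left).
Dec has 31 days: +31 → Jan 1, 2008 (190 left).
Jan has 31 days: +31 → Feb 1, 2008 (159 left).
Feb has 29 days: +29 → Mar 1, 2008 (130 left).
Mar has 31 days: +31 → Apr 1, 2008 (99 left).
Apr has 30 days: +30 → May 1, 2008 (69 left).
May has 31 days: +31 → Jun 1, 2008 (38 left).
Jun has 30 days: +30 → Jul 1, 2008 (8 left).
+8 → Jul 9, 2008.

July 9, 2008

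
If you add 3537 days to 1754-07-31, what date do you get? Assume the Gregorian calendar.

+365 (one year) → Jul 31, 1755 (3172 left).
+366 (one year; includes Feb 29, 1756) → Jul 31, 1756 (2806 left).
+365 (one year) → Jul 31, 1757 (2441 left).
+365 (one year) → Jul 31, 1758 (2076 left).
+365 (one year) → Jul 31, 1759 (1711 left).
+366 (one year; includes Feb 29, 1760) → Jul 31, 1760 (1345 left).
+365 (one year) → Jul 31, 1761 (980 left).
+365 (one year) → Jul 31, 1762 (615 left).
+365 (one year) → Jul 31, 1763 (250 left).
Jul has 31 days: +1 → Aug 1, 1763 (249 left).
Aug has 31 days: +31 → Sep 1, 1763 (218 left).
Sep has 30 days: +30 → Oct 1, 1763 (188 left).
Oct has 31 days: +31 → Nov 1, 1763 (157 left).
Nov has 30 days: +30 → Dec 1, 1763 (127 left).
Dec has 31 days: +31 → Jan 1, 1764 (96 left).
Jan has 31 days: +31 → Feb 1, 1764 (65 left).
Feb has 29 days: +29 → Mar 1, 1764 (36 left).
Mar has 31 days: +31 → Apr 1, 1764 (5 left).
+5 → Apr 6, 1764.

April 6, 1764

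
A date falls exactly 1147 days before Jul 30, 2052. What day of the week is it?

First find the weekday of Jul 30, 2052. Doomsday rule: the anchor day for the 2000s is Tuesday. For year 52: 52÷12 = 4 r 4, and 4÷4 = 1, so 4+4+1 = 9.
Tuesday + 9 ≡ Thursday — that's 2052's doomsday.
In July the doomsday date is Jul 11.
Jul 30 is 19 days after Jul 11; 19 mod 7 = 5, so Thursday + 5 = Tuesday.
1147 mod 7 = 6, so 1147 days before a Tuesday is Tuesday − 6 = Wednesday.

Wednesday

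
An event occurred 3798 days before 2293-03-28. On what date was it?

−365 (one year) → Mar 28, 2292 (3433 left).
−366 (one year; includes Feb 29, 2292) → Mar 28, 2291 (3067 left).
−365 (one year) → Mar 28, 2290 (2702 left).
−365 (one year) → Mar 28, 2289 (2337 left).
−365 (one year) → Mar 28, 2288 (1972 left).
−366 (one year; includes Feb 29, 2288) → Mar 28, 2287 (1606 left).
−365 (one year) → Mar 28, 2286 (1241 left).
−365 (one year) → Mar 28, 2285 (876 left).
−365 (one year) → Mar 28, 2284 (511 left).
−366 (one year; includes Feb 29, 2284) → Mar 28, 2283 (145 left).
−28 → Feb 28, 2283 (end of Feb, 28 days; 117 left).
−28 → Jan 31, 2283 (end of Jan, 31 days; 89 left).
−31 → Dec 31, 2282 (end of Dec, 31 days; 58 left).
−31 → Nov 30, 2282 (end of Nov, 30 days; 27 left).
−27 → Nov 3, 2282.

November 3, 2282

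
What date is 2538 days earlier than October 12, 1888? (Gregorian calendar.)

October 31, 1881

−366 (one year; includes Feb 29, 1888) → Oct 12, 1887 (2172 left).
−365 (one year) → Oct 12, 1886 (1807 left).
−365 (one year) → Oct 12, 1885 (1442 left).
−365 (one year) → Oct 12, 1884 (1077 left).
−366 (one year; includes Feb 29, 1884) → Oct 12, 1883 (711 left).
−365 (one year) → Oct 12, 1882 (346 left).
−12 → Sep 30, 1882 (end of Sep, 30 days; 334 left).
−30 → Aug 31, 1882 (end of Aug, 31 days; 304 left).
−31 → Jul 31, 1882 (end of Jul, 31 days; 273 left).
−31 → Jun 30, 1882 (end of Jun, 30 days; 242 left).
−30 → May 31, 1882 (end of May, 31 days; 212 left).
−31 → Apr 30, 1882 (end of Apr, 30 days; 181 left).
−30 → Mar 31, 1882 (end of Mar, 31 days; 151 left).
−31 → Feb 28, 1882 (end of Feb, 28 days; 120 left).
−28 → Jan 31, 1882 (end of Jan, 31 days; 92 left).
−31 → Dec 31, 1881 (end of Dec, 31 days; 61 left).
−31 → Nov 30, 1881 (end of Nov, 30 days; 30 left).
−30 → Oct 31, 1881 (end of Oct, 31 days; 0 left).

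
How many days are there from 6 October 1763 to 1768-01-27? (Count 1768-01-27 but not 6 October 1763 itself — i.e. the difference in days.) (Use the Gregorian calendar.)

1574

Oct 6, 1763 → Oct 6, 1764: 366 days (Feb 29, 1764 is in that span).
Oct 6, 1764 → Oct 6, 1765: 365 days.
Oct 6, 1765 → Oct 6, 1766: 365 days.
Oct 6, 1766 → Oct 6, 1767: 365 days.
Oct 6, 1767 → Nov 6, 1767: 31 days (October has 31).
Nov 6, 1767 → Dec 6, 1767: 30 days (November has 30).
Dec 6, 1767 → Jan 6, 1768: 31 days (December has 31).
Jan 6, 1768 → Jan 27, 1768: 21 days.
Total: 1574 days.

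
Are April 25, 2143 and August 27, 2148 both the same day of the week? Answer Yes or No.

No

From Apr 25, 2143 to Aug 27, 2148 is 1951 days.
1951 mod 7 = 5, so they are different weekdays.
(Apr 25, 2143 is a Thursday; Aug 27, 2148 is a Tuesday.)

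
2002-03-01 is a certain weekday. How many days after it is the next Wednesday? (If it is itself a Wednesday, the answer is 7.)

5

Mar 1, 2002 is a Friday.
From Friday to the next Wednesday is 5 days.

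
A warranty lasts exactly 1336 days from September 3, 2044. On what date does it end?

+365 (one year) → Sep 3, 2045 (971 left).
+365 (one year) → Sep 3, 2046 (606 left).
+365 (one year) → Sep 3, 2047 (241 left).
Sep has 30 days: +28 → Oct 1, 2047 (213 left).
Oct has 31 days: +31 → Nov 1, 2047 (182 left).
Nov has 30 days: +30 → Dec 1, 2047 (152 left).
Dec has 31 days: +31 → Jan 1, 2048 (121 left).
Jan has 31 days: +31 → Feb 1, 2048 (90 left).
Feb has 29 days: +29 → Mar 1, 2048 (61 left).
Mar has 31 days: +31 → Apr 1, 2048 (30 left).
Apr has 30 days: +30 → May 1, 2048 (0 left).

May 1, 2048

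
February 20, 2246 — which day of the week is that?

Friday

Doomsday rule: the anchor day for the 2200s is Friday. For year 46: 46÷12 = 3 r 10, and 10÷4 = 2, so 3+10+2 = 15.
Friday + 15 ≡ Saturday — that's 2246's doomsday.
In February the doomsday date is Feb 28 (2246 is not a leap year).
Feb 20 is 8 days before Feb 28; 8 mod 7 = 1, so Saturday − 1 = Friday.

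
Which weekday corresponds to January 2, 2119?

Doomsday rule: the anchor day for the 2100s is Sunday. For year 19: 19÷12 = 1 r 7, and 7÷4 = 1, so 1+7+1 = 9.
Sunday + 9 ≡ Tuesday — that's 2119's doomsday.
In January the doomsday date is Jan 3 (2119 is not a leap year).
Jan 2 is 1 day before Jan 3; 1 mod 7 = 1, so Tuesday − 1 = Monday.

Monday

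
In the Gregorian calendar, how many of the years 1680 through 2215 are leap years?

129

Multiples of 4 in [1680,2215]: 134.
Of those, multiples of 100: 6 (not leap unless ÷400).
Multiples of 400: 1.
Leap years = 134 − 6 + 1 = 129.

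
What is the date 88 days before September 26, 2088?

−26 → Aug 31, 2088 (end of Aug, 31 days; 62 left).
−31 → Jul 31, 2088 (end of Jul, 31 days; 31 left).
−31 → Jun 30, 2088 (end of Jun, 30 days; 0 left).

June 30, 2088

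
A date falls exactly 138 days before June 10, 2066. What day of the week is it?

Jun 10, 2066 is a Thursday.
138 mod 7 = 5, so 138 days before a Thursday is Thursday − 5 = Saturday.

Saturday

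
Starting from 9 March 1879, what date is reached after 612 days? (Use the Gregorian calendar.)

+366 (one year; includes Feb 29, 1880) → Mar 9, 1880 (246 left).
Mar has 31 days: +23 → Apr 1, 1880 (223 left).
Apr has 30 days: +30 → May 1, 1880 (193 left).
May has 31 days: +31 → Jun 1, 1880 (162 left).
Jun has 30 days: +30 → Jul 1, 1880 (132 left).
Jul has 31 days: +31 → Aug 1, 1880 (101 left).
Aug has 31 days: +31 → Sep 1, 1880 (70 left).
Sep has 30 days: +30 → Oct 1, 1880 (40 left).
Oct has 31 days: +31 → Nov 1, 1880 (9 left).
+9 → Nov 10, 1880.

November 10, 1880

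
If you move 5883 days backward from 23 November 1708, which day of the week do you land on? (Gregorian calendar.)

Tuesday

First find the weekday of Nov 23, 1708. Doomsday rule: the anchor day for the 1700s is Sunday. For year 08: 8÷12 = 0 r 8, and 8÷4 = 2, so 0+8+2 = 10.
Sunday + 10 ≡ Wednesday — that's 1708's doomsday.
In November the doomsday date is Nov 7.
Nov 23 is 16 days after Nov 7; 16 mod 7 = 2, so Wednesday + 2 = Friday.
5883 mod 7 = 3, so 5883 days before a Friday is Friday − 3 = Tuesday.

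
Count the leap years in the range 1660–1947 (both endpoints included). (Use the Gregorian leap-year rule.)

Multiples of 4 in [1660,1947]: 72.
Of those, multiples of 100: 3 (not leap unless ÷400).
Multiples of 400: 0.
Leap years = 72 − 3 + 0 = 69.

69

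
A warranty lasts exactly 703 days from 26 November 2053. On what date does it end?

+365 (one year) → Nov 26, 2054 (338 left).
Nov has 30 days: +5 → Dec 1, 2054 (333 left).
Dec has 31 days: +31 → Jan 1, 2055 (302 left).
Jan has 31 days: +31 → Feb 1, 2055 (271 left).
Feb has 28 days: +28 → Mar 1, 2055 (243 left).
Mar has 31 days: +31 → Apr 1, 2055 (212 left).
Apr has 30 days: +30 → May 1, 2055 (182 left).
May has 31 days: +31 → Jun 1, 2055 (151 left).
Jun has 30 days: +30 → Jul 1, 2055 (121 left).
Jul has 31 days: +31 → Aug 1, 2055 (90 left).
Aug has 31 days: +31 → Sep 1, 2055 (59 left).
Sep has 30 days: +30 → Oct 1, 2055 (29 left).
+29 → Oct 30, 2055.

October 30, 2055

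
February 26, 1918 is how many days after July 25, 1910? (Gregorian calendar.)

Jul 25, 1910 → Jul 25, 1911: 365 days.
Jul 25, 1911 → Jul 25, 1912: 366 days (Feb 29, 1912 is in that span).
Jul 25, 1912 → Jul 25, 1913: 365 days.
Jul 25, 1913 → Jul 25, 1914: 365 days.
Jul 25, 1914 → Jul 25, 1915: 365 days.
Jul 25, 1915 → Jul 25, 1916: 366 days (Feb 29, 1916 is in that span).
Jul 25, 1916 → Jul 25, 1917: 365 days.
Jul 25, 1917 → Aug 25, 1917: 31 days (July has 31).
Aug 25, 1917 → Sep 25, 1917: 31 days (August has 31).
Sep 25, 1917 → Oct 25, 1917: 30 days (September has 30).
Oct 25, 1917 → Nov 25, 1917: 31 days (October has 31).
Nov 25, 1917 → Dec 25, 1917: 30 days (November has 30).
Dec 25, 1917 → Jan 25, 1918: 31 days (December has 31).
Jan 25, 1918 → Feb 25, 1918: 31 days (January has 31).
Feb 25, 1918 → Feb 26, 1918: 1 days.
Total: 2773 days.

2773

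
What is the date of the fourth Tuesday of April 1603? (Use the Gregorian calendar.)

April 1, 1603 is a Tuesday.
The first Tuesday is therefore April 1 (same day).
The fourth Tuesday is 1 + 3×7 = April 22.

April 22, 1603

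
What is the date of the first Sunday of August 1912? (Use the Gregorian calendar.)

August 1, 1912 is a Thursday.
The first Sunday is therefore August 4 (3 days later).

August 4, 1912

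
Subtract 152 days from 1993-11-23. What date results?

−23 → Oct 31, 1993 (end of Oct, 31 days; 129 left).
−31 → Sep 30, 1993 (end of Sep, 30 days; 98 left).
−30 → Aug 31, 1993 (end of Aug, 31 days; 68 left).
−31 → Jul 31, 1993 (end of Jul, 31 days; 37 left).
−31 → Jun 30, 1993 (end of Jun, 30 days; 6 left).
−6 → Jun 24, 1993.

June 24, 1993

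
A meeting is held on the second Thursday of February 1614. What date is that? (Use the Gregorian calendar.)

February 1, 1614 is a Saturday.
The first Thursday is therefore February 6 (5 days later).
The second Thursday is 6 + 1×7 = February 13.

February 13, 1614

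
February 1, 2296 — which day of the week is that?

Saturday

Doomsday rule: the anchor day for the 2200s is Friday. For year 96: 96÷12 = 8 r 0, and 0÷4 = 0, so 8+0+0 = 8.
Friday + 8 ≡ Saturday — that's 2296's doomsday.
In February the doomsday date is Feb 29 (2296 is a leap year (divisible by 4)).
Feb 1 is 28 days before Feb 29; 28 mod 7 = 0, so Saturday − 0 = Saturday.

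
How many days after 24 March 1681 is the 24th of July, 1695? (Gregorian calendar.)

Mar 24, 1681 → Mar 24, 1682: 365 days.
Mar 24, 1682 → Mar 24, 1683: 365 days.
Mar 24, 1683 → Mar 24, 1684: 366 days (Feb 29, 1684 is in that span).
Mar 24, 1684 → Mar 24, 1685: 365 days.
Mar 24, 1685 → Mar 24, 1686: 365 days.
Mar 24, 1686 → Mar 24, 1687: 365 days.
Mar 24, 1687 → Mar 24, 1688: 366 days (Feb 29, 1688 is in that span).
Mar 24, 1688 → Mar 24, 1689: 365 days.
Mar 24, 1689 → Mar 24, 1690: 365 days.
Mar 24, 1690 → Mar 24, 1691: 365 days.
Mar 24, 1691 → Mar 24, 1692: 366 days (Feb 29, 1692 is in that span).
Mar 24, 1692 → Mar 24, 1693: 365 days.
Mar 24, 1693 → Mar 24, 1694: 365 days.
Mar 24, 1694 → Mar 24, 1695: 365 days.
Mar 24, 1695 → Apr 24, 1695: 31 days (March has 31).
Apr 24, 1695 → May 24, 1695: 30 days (April has 30).
May 24, 1695 → Jun 24, 1695: 31 days (May has 31).
Jun 24, 1695 → Jul 24, 1695: 30 days.
Total: 5235 days.

5235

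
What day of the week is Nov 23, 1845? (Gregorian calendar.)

Doomsday rule: the anchor day for the 1800s is Friday. For year 45: 45÷12 = 3 r 9, and 9÷4 = 2, so 3+9+2 = 14.
Friday + 14 ≡ Friday — that's 1845's doomsday.
In November the doomsday date is Nov 7.
Nov 23 is 16 days after Nov 7; 16 mod 7 = 2, so Friday + 2 = Sunday.

Sunday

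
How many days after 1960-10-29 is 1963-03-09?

Oct 29, 1960 → Oct 29, 1961: 365 days.
Oct 29, 1961 → Oct 29, 1962: 365 days.
Oct 29, 1962 → Nov 29, 1962: 31 days (October has 31).
Nov 29, 1962 → Dec 29, 1962: 30 days (November has 30).
Dec 29, 1962 → Jan 29, 1963: 31 days (December has 31).
Jan 29, 1963 → Feb 28, 1963: 30 days (January has 31).
Feb 28, 1963 → Mar 9, 1963: 9 days.
Total: 861 days.

861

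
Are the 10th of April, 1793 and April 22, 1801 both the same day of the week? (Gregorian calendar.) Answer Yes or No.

Yes

From Apr 10, 1793 to Apr 22, 1801 is 2933 days.
2933 mod 7 = 0, so they are the same weekday.
(Apr 10, 1793 is a Wednesday; Apr 22, 1801 is a Wednesday.)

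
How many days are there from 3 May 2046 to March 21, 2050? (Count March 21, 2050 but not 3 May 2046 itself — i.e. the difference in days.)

1418

May 3, 2046 → May 3, 2047: 365 days.
May 3, 2047 → May 3, 2048: 366 days (Feb 29, 2048 is in that span).
May 3, 2048 → May 3, 2049: 365 days.
May 3, 2049 → Jun 3, 2049: 31 days (May has 31).
Jun 3, 2049 → Jul 3, 2049: 30 days (June has 30).
Jul 3, 2049 → Aug 3, 2049: 31 days (July has 31).
Aug 3, 2049 → Sep 3, 2049: 31 days (August has 31).
Sep 3, 2049 → Oct 3, 2049: 30 days (September has 30).
Oct 3, 2049 → Nov 3, 2049: 31 days (October has 31).
Nov 3, 2049 → Dec 3, 2049: 30 days (November has 30).
Dec 3, 2049 → Jan 3, 2050: 31 days (December has 31).
Jan 3, 2050 → Feb 3, 2050: 31 days (January has 31).
Feb 3, 2050 → Mar 3, 2050: 28 days (February has 28).
Mar 3, 2050 → Mar 21, 2050: 18 days.
Total: 1418 days.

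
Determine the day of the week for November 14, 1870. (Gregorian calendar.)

January 1, 1870 is a Saturday.
Jan 1, 1870 → Feb 1, 1870: 31 days (January has 31).
Feb 1, 1870 → Mar 1, 1870: 28 days (February has 28).
Mar 1, 1870 → Apr 1, 1870: 31 days (March has 31).
Apr 1, 1870 → May 1, 1870: 30 days (April has 30).
May 1, 1870 → Jun 1, 1870: 31 days (May has 31).
Jun 1, 1870 → Jul 1, 1870: 30 days (June has 30).
Jul 1, 1870 → Aug 1, 1870: 31 days (July has 31).
Aug 1, 1870 → Sep 1, 1870: 31 days (August has 31).
Sep 1, 1870 → Oct 1, 1870: 30 days (September has 30).
Oct 1, 1870 → Nov 1, 1870: 31 days (October has 31).
Nov 1, 1870 → Nov 14, 1870: 13 days.
Total: 317 days.
317 mod 7 = 2, so Saturday + 2 = Monday.

Monday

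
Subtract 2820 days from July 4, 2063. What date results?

−365 (one year) → Jul 4, 2062 (2455 left).
−365 (one year) → Jul 4, 2061 (2090 left).
−365 (one year) → Jul 4, 2060 (1725 left).
−366 (one year; includes Feb 29, 2060) → Jul 4, 2059 (1359 left).
−365 (one year) → Jul 4, 2058 (994 left).
−365 (one year) → Jul 4, 2057 (629 left).
−365 (one year) → Jul 4, 2056 (264 left).
−4 → Jun 30, 2056 (end of Jun, 30 days; 260 left).
−30 → May 31, 2056 (end of May, 31 days; 230 left).
−31 → Apr 30, 2056 (end of Apr, 30 days; 199 left).
−30 → Mar 31, 2056 (end of Mar, 31 days; 169 left).
−31 → Feb 29, 2056 (end of Feb, 29 days; 138 left).
−29 → Jan 31, 2056 (end of Jan, 31 days; 109 left).
−31 → Dec 31, 2055 (end of Dec, 31 days; 78 left).
−31 → Nov 30, 2055 (end of Nov, 30 days; 47 left).
−30 → Oct 31, 2055 (end of Oct, 31 days; 17 left).
−17 → Oct 14, 2055.

October 14, 2055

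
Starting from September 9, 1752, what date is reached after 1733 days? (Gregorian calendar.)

+365 (one year) → Sep 9, 1753 (1368 left).
+365 (one year) → Sep 9, 1754 (1003 left).
+365 (one year) → Sep 9, 1755 (638 left).
+366 (one year; includes Feb 29, 1756) → Sep 9, 1756 (272 left).
Sep has 30 days: +22 → Oct 1, 1756 (250 left).
Oct has 31 days: +31 → Nov 1, 1756 (219 left).
Nov has 30 days: +30 → Dec 1, 1756 (189 left).
Dec has 31 days: +31 → Jan 1, 1757 (158 left).
Jan has 31 days: +31 → Feb 1, 1757 (127 left).
Feb has 28 days: +28 → Mar 1, 1757 (99 left).
Mar has 31 days: +31 → Apr 1, 1757 (68 left).
Apr has 30 days: +30 → May 1, 1757 (38 left).
May has 31 days: +31 → Jun 1, 1757 (7 left).
+7 → Jun 8, 1757.

June 8, 1757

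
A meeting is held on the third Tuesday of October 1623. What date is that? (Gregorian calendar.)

October 1, 1623 is a Sunday.
The first Tuesday is therefore October 3 (2 days later).
The third Tuesday is 3 + 2×7 = October 17.

October 17, 1623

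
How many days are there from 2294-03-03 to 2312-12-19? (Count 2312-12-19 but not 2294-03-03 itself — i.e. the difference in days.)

Mar 3, 2294 → Mar 3, 2295: 365 days.
Mar 3, 2295 → Mar 3, 2296: 366 days (Feb 29, 2296 is in that span).
Mar 3, 2296 → Mar 3, 2297: 365 days.
Mar 3, 2297 → Mar 3, 2298: 365 days.
Mar 3, 2298 → Mar 3, 2299: 365 days.
Mar 3, 2299 → Mar 3, 2300: 365 days.
Mar 3, 2300 → Mar 3, 2301: 365 days.
Mar 3, 2301 → Mar 3, 2302: 365 days.
Mar 3, 2302 → Mar 3, 2303: 365 days.
Mar 3, 2303 → Mar 3, 2304: 366 days (Feb 29, 2304 is in that span).
Mar 3, 2304 → Mar 3, 2305: 365 days.
Mar 3, 2305 → Mar 3, 2306: 365 days.
Mar 3, 2306 → Mar 3, 2307: 365 days.
Mar 3, 2307 → Mar 3, 2308: 366 days (Feb 29, 2308 is in that span).
Mar 3, 2308 → Mar 3, 2309: 365 days.
Mar 3, 2309 → Mar 3, 2310: 365 days.
Mar 3, 2310 → Mar 3, 2311: 365 days.
Mar 3, 2311 → Mar 3, 2312: 366 days (Feb 29, 2312 is in that span).
Mar 3, 2312 → Apr 3, 2312: 31 days (March has 31).
Apr 3, 2312 → May 3, 2312: 30 days (April has 30).
May 3, 2312 → Jun 3, 2312: 31 days (May has 31).
Jun 3, 2312 → Jul 3, 2312: 30 days (June has 30).
Jul 3, 2312 → Aug 3, 2312: 31 days (July has 31).
Aug 3, 2312 → Sep 3, 2312: 31 days (August has 31).
Sep 3, 2312 → Oct 3, 2312: 30 days (September has 30).
Oct 3, 2312 → Nov 3, 2312: 31 days (October has 31).
Nov 3, 2312 → Dec 3, 2312: 30 days (November has 30).
Dec 3, 2312 → Dec 19, 2312: 16 days.
Total: 6865 days.

6865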